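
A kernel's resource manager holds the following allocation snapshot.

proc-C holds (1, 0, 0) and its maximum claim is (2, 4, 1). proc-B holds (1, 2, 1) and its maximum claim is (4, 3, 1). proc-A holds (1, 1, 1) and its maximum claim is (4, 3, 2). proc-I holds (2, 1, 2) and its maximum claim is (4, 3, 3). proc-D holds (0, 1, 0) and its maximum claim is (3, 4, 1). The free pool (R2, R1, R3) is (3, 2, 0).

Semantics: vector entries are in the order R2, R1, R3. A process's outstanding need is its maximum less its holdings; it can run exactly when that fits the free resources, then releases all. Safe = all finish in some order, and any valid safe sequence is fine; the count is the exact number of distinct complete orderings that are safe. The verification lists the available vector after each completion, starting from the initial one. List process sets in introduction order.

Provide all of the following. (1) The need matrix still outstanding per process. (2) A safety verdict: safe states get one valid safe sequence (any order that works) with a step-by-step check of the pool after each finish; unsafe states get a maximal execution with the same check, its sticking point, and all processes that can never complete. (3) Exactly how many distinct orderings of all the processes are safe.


(1) Outstanding need per process (order R2, R1, R3):
  proc-C: (1, 4, 1)
  proc-B: (3, 1, 0)
  proc-A: (3, 2, 1)
  proc-I: (2, 2, 1)
  proc-D: (3, 3, 1)
(2) SAFE — a valid safe sequence is proc-B, proc-C, proc-A, proc-D, proc-I.
Key observation: the order's first zero-slack moment is proc-B ((3, 1, 0) needed, (3, 2, 0) free — a requested resource with nothing to spare).
Verifying each step:
  pool = (3, 2, 0)
  run proc-B (needs (3, 1, 0), free (3, 2, 0)); after release of (1, 2, 1) the pool is (4, 4, 1)
  run proc-C (needs (1, 4, 1), free (4, 4, 1)); after release of (1, 0, 0) the pool is (5, 4, 1)
  run proc-A (needs (3, 2, 1), free (5, 4, 1)); after release of (1, 1, 1) the pool is (6, 5, 2)
  run proc-D (needs (3, 3, 1), free (6, 5, 2)); after release of (0, 1, 0) the pool is (6, 6, 2)
  run proc-I (needs (2, 2, 1), free (6, 6, 2)); after release of (2, 1, 2) the pool is (8, 7, 4)
(3) Precisely 24 of the possible complete orderings are safe sequences.


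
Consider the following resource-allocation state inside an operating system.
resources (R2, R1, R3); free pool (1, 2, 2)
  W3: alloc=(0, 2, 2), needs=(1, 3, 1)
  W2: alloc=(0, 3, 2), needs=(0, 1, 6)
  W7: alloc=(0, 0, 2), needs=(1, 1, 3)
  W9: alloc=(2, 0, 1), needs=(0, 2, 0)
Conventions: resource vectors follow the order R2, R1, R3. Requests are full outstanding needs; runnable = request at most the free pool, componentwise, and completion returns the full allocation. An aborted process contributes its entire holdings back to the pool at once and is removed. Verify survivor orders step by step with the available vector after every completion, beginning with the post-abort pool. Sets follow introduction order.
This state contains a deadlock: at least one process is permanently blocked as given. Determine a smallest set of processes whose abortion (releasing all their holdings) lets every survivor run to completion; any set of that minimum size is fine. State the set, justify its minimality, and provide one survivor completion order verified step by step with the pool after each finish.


Abort W2.
Key observation: the returned (0, 3, 2) from W2 is what brings W3 — unrunnable before, under any order — into play at step 3.
Why nothing smaller works: aborting no one leaves the state deadlocked as given.
Survivors finish in the order: W9, W7, W3. Step-by-step check (pool after the aborts first):
  pool = (1, 5, 4)
  W9: need (0, 2, 0) fits (1, 5, 4); releases (2, 0, 1), pool now (3, 5, 5)
  W7: need (1, 1, 3) fits (3, 5, 5); releases (0, 0, 2), pool now (3, 5, 7)
  W3: need (1, 3, 1) fits (3, 5, 7); releases (0, 2, 2), pool now (3, 7, 9)


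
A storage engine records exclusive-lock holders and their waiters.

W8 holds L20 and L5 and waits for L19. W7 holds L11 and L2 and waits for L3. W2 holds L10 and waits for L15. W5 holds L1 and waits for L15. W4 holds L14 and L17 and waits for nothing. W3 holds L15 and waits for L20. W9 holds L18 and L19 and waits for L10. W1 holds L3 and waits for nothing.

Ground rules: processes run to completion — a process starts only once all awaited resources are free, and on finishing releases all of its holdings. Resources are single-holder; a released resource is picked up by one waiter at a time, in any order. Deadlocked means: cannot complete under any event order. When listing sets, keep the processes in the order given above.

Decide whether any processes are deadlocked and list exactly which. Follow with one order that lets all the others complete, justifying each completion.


The deadlocked set is W8, W2, W5, W3 and W9.
Key observation: along W8 -> W9 -> W2 -> W3 -> W8, each member waits on what the next one holds — a deadlock; W5 waits into the deadlock from upstream.
A valid finishing order for the others: W1, W4, W7.
Walking it through:
  run W1 (it waits on nothing); releases L3
  run W4 (it waits on nothing); releases L14 and L17
  W7 waits on L3 — all released -> runs and releases L11 and L2


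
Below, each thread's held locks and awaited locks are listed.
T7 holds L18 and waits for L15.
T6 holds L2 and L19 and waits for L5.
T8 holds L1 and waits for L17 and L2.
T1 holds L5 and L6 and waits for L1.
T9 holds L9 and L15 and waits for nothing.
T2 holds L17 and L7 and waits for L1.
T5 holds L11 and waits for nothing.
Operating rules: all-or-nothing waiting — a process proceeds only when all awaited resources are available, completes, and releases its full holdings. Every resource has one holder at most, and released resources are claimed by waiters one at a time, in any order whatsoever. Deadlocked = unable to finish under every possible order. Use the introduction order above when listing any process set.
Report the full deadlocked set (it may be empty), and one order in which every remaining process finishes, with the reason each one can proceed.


Deadlocked: T6, T8, T1 and T2.
Key observation: the wait chain closes on itself along T6 -> T1 -> T8 -> T6; T2 is caught in further circular waits.
The rest can finish in the order T9, T5, T7.
Verifying each step:
  T9: no waits; runs immediately, freeing L9 and L15
  T5: no waits; runs immediately, freeing L11
  T7: everything it awaited (L15) is free; runs, freeing L18


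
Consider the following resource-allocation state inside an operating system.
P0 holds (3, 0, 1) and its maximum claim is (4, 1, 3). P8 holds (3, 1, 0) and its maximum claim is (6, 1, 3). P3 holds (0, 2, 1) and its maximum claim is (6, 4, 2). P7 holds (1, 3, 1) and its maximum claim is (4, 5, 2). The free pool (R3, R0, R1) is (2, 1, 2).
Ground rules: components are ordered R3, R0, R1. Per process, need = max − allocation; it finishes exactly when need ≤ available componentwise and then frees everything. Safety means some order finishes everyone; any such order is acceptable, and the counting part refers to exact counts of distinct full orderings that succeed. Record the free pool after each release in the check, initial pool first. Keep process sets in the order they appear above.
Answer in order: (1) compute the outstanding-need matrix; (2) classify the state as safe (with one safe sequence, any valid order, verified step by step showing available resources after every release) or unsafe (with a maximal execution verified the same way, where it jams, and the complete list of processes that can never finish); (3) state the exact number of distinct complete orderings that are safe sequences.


(1) Need matrix, components ordered R3, R0, R1:
  P0: (1, 1, 2)
  P8: (3, 0, 3)
  P3: (6, 2, 1)
  P7: (3, 2, 1)
(2) SAFE — a valid safe sequence is P0, P8, P3, P7.
Key observation: at P0 the run first touches a limit — (1, 1, 2) against (2, 1, 2), exact on a resource it actually requests.
Step-by-step check:
  pool = (2, 1, 2)
  run P0 (needs (1, 1, 2), free (2, 1, 2)); after release of (3, 0, 1) the pool is (5, 1, 3)
  run P8 (needs (3, 0, 3), free (5, 1, 3)); after release of (3, 1, 0) the pool is (8, 2, 3)
  run P3 (needs (6, 2, 1), free (8, 2, 3)); after release of (0, 2, 1) the pool is (8, 4, 4)
  run P7 (needs (3, 2, 1), free (8, 4, 4)); after release of (1, 3, 1) the pool is (9, 7, 5)
(3) Exactly 2 of the possible complete orderings are safe sequences.


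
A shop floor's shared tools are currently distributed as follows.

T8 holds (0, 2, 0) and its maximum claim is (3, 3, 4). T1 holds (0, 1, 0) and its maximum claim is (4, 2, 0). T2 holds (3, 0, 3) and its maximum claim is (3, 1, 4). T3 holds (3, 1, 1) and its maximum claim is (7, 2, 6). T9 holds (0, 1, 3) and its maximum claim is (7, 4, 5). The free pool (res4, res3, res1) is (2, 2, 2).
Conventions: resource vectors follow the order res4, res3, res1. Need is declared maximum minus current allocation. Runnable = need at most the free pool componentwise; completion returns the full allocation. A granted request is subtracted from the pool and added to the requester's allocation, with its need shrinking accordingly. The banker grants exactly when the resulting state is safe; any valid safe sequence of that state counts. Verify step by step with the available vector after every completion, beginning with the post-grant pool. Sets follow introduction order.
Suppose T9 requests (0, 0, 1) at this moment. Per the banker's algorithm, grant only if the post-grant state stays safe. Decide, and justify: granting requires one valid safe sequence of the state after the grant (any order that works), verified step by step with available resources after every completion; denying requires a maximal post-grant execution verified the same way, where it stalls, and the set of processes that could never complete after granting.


DENY — the pretend-granted state is unsafe.
Key observation: after T2, T8, T1 the pool peaks at (5, 5, 4), and each blocked process is short somewhere: T3 on res1; T9 on res4.
After a pretend grant, a maximal execution: T2, T8, T1 — then nothing else fits. Step-by-step check:
  pool = (2, 2, 1)
  run T2 (needs (0, 1, 1), free (2, 2, 1)); after release of (3, 0, 3) the pool is (5, 2, 4)
  run T8 (needs (3, 1, 4), free (5, 2, 4)); after release of (0, 2, 0) the pool is (5, 4, 4)
  run T1 (needs (4, 1, 0), free (5, 4, 4)); after release of (0, 1, 0) the pool is (5, 5, 4)
  blocked: T3 wants (4, 1, 5), pool (5, 5, 4) — not enough res1
  blocked: T9 wants (7, 3, 1), pool (5, 5, 4) — not enough res4
Post-grant, the permanently blocked set is T3 and T9.


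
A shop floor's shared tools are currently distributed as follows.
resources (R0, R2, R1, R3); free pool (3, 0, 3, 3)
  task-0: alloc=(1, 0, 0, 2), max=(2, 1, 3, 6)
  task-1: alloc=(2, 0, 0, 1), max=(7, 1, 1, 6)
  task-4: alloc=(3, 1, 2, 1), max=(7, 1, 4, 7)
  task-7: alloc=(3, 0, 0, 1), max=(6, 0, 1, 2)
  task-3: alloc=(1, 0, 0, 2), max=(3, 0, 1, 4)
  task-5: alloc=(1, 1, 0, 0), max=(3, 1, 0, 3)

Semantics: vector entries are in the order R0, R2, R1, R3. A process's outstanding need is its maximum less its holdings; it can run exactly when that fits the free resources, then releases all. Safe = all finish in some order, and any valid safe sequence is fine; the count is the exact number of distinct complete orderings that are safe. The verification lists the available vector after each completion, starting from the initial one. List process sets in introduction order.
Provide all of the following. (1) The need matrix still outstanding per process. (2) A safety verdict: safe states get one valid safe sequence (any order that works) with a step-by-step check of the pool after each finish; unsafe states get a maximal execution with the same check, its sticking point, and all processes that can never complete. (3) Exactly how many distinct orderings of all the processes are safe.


(1) Remaining need (order R0, R2, R1, R3):
  task-0: (1, 1, 3, 4)
  task-1: (5, 1, 1, 5)
  task-4: (4, 0, 2, 6)
  task-7: (3, 0, 1, 1)
  task-3: (2, 0, 1, 2)
  task-5: (2, 0, 0, 3)
(2) SAFE, for example via the order task-5, task-3, task-0, task-1, task-4, task-7.
Key observation: task-5 is the earliest step where a requested resource binds exactly: need (2, 0, 0, 3), pool (3, 0, 3, 3) at its turn.
Step-by-step check:
  pool = (3, 0, 3, 3)
  run task-5 (needs (2, 0, 0, 3), free (3, 0, 3, 3)); after release of (1, 1, 0, 0) the pool is (4, 1, 3, 3)
  run task-3 (needs (2, 0, 1, 2), free (4, 1, 3, 3)); after release of (1, 0, 0, 2) the pool is (5, 1, 3, 5)
  run task-0 (needs (1, 1, 3, 4), free (5, 1, 3, 5)); after release of (1, 0, 0, 2) the pool is (6, 1, 3, 7)
  run task-1 (needs (5, 1, 1, 5), free (6, 1, 3, 7)); after release of (2, 0, 0, 1) the pool is (8, 1, 3, 8)
  run task-4 (needs (4, 0, 2, 6), free (8, 1, 3, 8)); after release of (3, 1, 2, 1) the pool is (11, 2, 5, 9)
  run task-7 (needs (3, 0, 1, 1), free (11, 2, 5, 9)); after release of (3, 0, 0, 1) the pool is (14, 2, 5, 10)
(3) Exactly 84 of the possible complete orderings are safe sequences.


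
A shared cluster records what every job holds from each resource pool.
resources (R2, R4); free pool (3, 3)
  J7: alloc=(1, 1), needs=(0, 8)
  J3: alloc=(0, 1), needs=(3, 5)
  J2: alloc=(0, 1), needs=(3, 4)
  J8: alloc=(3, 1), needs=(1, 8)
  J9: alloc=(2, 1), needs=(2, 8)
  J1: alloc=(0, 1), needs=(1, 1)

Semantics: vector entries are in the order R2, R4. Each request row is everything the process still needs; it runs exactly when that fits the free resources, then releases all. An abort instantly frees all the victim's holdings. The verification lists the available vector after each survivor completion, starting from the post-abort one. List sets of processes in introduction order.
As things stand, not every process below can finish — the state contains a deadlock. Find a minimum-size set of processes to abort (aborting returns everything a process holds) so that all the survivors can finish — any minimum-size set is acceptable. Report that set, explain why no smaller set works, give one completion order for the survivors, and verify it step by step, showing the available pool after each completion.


The answer: abort J7 and J9.
Key observation: the deadlocked J8 becomes finishable only because J7 and J9 released (3, 2); it completes at step 4 below.
Minimality, checking each single-abort alternative: J7 alone leaves J8 blocked (short on R4); J3 alone leaves J7 blocked (short on R4); J2 alone leaves J7 blocked (short on R4); J8 alone leaves J7 blocked (short on R4); J9 alone leaves J7 blocked (short on R4); J1 alone leaves J7 blocked (short on R4).
Survivors finish in the order: J3, J2, J1, J8. Walking it through (pool after the aborts first):
  pool = (6, 5)
  J3: need (3, 5) fits (6, 5); releases (0, 1), pool now (6, 6)
  J2: need (3, 4) fits (6, 6); releases (0, 1), pool now (6, 7)
  J1: need (1, 1) fits (6, 7); releases (0, 1), pool now (6, 8)
  J8: need (1, 8) fits (6, 8); releases (3, 1), pool now (9, 9)


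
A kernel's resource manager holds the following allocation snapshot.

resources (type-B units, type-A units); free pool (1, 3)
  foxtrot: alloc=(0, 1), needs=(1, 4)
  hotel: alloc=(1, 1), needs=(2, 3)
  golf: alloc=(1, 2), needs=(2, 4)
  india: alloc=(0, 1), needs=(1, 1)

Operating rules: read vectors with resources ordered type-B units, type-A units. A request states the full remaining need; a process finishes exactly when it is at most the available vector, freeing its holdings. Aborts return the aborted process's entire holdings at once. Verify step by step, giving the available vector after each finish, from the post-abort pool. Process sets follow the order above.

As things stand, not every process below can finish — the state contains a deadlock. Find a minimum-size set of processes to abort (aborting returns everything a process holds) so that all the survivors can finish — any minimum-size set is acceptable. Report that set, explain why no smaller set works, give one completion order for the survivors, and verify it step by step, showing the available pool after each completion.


The answer: abort golf.
Key observation: hotel could never have finished before the abort; with (1, 2) returned by golf, it fits at step 1.
No smaller set exists: with zero aborts the deadlock remains.
The survivors complete as hotel, foxtrot, india. Check, step by step (starting from the post-abort pool):
  pool = (2, 5)
  hotel: need (2, 3) fits (2, 5); releases (1, 1), pool now (3, 6)
  foxtrot: need (1, 4) fits (3, 6); releases (0, 1), pool now (3, 7)
  india: need (1, 1) fits (3, 7); releases (0, 1), pool now (3, 8)


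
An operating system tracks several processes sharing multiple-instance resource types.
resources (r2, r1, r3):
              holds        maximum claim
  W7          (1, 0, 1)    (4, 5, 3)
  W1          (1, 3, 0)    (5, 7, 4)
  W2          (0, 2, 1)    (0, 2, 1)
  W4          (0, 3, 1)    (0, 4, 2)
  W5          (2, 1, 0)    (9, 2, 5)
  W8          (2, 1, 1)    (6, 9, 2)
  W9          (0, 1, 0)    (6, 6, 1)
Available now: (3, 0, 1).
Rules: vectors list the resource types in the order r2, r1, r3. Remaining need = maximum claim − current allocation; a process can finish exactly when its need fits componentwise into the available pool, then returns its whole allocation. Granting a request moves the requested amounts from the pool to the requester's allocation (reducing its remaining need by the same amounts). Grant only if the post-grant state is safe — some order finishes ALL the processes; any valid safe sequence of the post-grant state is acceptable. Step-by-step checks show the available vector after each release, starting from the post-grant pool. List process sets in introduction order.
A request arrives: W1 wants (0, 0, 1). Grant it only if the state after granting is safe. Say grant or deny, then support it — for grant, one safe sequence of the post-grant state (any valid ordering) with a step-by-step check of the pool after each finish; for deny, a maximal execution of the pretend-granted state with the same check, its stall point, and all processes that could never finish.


GRANT — the state after the grant stays safe, e.g. via W2, W4, W7, W1, W8, W9, W5.
Key observation: even at the reduced pool (3, 0, 0), W2 fits immediately, so safety survives the grant.
Check on the post-grant state, step by step:
  pool = (3, 0, 0)
  W2 needs (0, 0, 0) <= (3, 0, 0) -> finishes; pool += (0, 2, 1) = (3, 2, 1)
  W4 needs (0, 1, 1) <= (3, 2, 1) -> finishes; pool += (0, 3, 1) = (3, 5, 2)
  W7 needs (3, 5, 2) <= (3, 5, 2) -> finishes; pool += (1, 0, 1) = (4, 5, 3)
  W1 needs (4, 4, 3) <= (4, 5, 3) -> finishes; pool += (1, 3, 1) = (5, 8, 4)
  W8 needs (4, 8, 1) <= (5, 8, 4) -> finishes; pool += (2, 1, 1) = (7, 9, 5)
  W9 needs (6, 5, 1) <= (7, 9, 5) -> finishes; pool += (0, 1, 0) = (7, 10, 5)
  W5 needs (7, 1, 5) <= (7, 10, 5) -> finishes; pool += (2, 1, 0) = (9, 11, 5)


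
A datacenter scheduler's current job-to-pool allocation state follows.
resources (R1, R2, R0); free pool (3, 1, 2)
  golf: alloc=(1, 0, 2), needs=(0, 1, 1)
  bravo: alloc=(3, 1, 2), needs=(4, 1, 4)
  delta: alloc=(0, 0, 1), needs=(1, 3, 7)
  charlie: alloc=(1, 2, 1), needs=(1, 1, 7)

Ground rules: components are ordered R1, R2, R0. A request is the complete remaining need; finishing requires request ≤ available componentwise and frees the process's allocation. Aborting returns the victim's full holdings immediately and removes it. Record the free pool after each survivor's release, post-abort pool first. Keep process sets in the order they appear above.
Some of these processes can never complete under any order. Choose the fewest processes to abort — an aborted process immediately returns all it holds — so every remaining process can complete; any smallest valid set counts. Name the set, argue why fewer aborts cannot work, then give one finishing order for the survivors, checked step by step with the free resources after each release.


Minimum abort set: delta.
Key observation: charlie had no path to completion before; after the abort of delta ((0, 0, 1) returned), step 3 is where it fits.
Minimality: the empty abort set fails — the state is deadlocked as it stands.
The survivors complete as golf, bravo, charlie. Step-by-step check (starting from the post-abort pool):
  pool = (3, 1, 3)
  golf: need (0, 1, 1) fits (3, 1, 3); releases (1, 0, 2), pool now (4, 1, 5)
  bravo: need (4, 1, 4) fits (4, 1, 5); releases (3, 1, 2), pool now (7, 2, 7)
  charlie: need (1, 1, 7) fits (7, 2, 7); releases (1, 2, 1), pool now (8, 4, 8)


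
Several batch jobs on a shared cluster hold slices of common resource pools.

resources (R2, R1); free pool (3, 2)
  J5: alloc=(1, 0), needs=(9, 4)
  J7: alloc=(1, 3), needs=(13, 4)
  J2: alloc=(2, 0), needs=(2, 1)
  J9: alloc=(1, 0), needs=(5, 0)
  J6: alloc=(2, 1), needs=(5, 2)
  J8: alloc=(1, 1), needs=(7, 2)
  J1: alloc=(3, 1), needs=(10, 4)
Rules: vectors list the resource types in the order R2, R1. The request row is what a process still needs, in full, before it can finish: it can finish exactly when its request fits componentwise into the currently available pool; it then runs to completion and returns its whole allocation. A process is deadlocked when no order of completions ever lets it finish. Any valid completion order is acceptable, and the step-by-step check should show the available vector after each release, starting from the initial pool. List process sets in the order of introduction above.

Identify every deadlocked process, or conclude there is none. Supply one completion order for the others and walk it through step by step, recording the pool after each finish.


Nothing here is deadlocked.
Key observation: J2 fits the free pool immediately, and its release cascades until everyone finishes.
One completion order for the rest: J2, J6, J8, J9, J5, J1, J7. Walking it through:
  pool = (3, 2)
  J2: need (2, 1) fits (3, 2); releases (2, 0), pool now (5, 2)
  J6: need (5, 2) fits (5, 2); releases (2, 1), pool now (7, 3)
  J8: need (7, 2) fits (7, 3); releases (1, 1), pool now (8, 4)
  J9: need (5, 0) fits (8, 4); releases (1, 0), pool now (9, 4)
  J5: need (9, 4) fits (9, 4); releases (1, 0), pool now (10, 4)
  J1: need (10, 4) fits (10, 4); releases (3, 1), pool now (13, 5)
  J7: need (13, 4) fits (13, 5); releases (1, 3), pool now (14, 8)


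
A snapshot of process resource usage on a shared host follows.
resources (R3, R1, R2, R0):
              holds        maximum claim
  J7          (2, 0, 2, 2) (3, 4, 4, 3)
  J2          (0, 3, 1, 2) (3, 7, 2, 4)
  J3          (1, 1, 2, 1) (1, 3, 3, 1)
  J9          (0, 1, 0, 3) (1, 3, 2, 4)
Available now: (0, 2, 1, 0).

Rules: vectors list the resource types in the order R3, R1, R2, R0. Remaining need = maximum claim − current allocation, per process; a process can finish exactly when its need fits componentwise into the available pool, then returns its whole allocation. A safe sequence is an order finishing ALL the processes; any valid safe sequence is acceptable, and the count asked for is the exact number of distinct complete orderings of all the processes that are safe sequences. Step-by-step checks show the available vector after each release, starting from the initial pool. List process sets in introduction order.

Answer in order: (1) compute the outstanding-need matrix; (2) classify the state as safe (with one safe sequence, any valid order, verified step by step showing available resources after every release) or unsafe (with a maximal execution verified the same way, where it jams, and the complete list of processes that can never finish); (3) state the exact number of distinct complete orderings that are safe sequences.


(1) Need matrix, components ordered R3, R1, R2, R0:
  J7: (1, 4, 2, 1)
  J2: (3, 4, 1, 2)
  J3: (0, 2, 1, 0)
  J9: (1, 2, 2, 1)
(2) SAFE, for example via the order J3, J9, J7, J2.
Key observation: the order's first zero-slack moment is J3 ((0, 2, 1, 0) needed, (0, 2, 1, 0) free — a requested resource with nothing to spare).
Step-by-step check:
  pool = (0, 2, 1, 0)
  run J3 (needs (0, 2, 1, 0), free (0, 2, 1, 0)); after release of (1, 1, 2, 1) the pool is (1, 3, 3, 1)
  run J9 (needs (1, 2, 2, 1), free (1, 3, 3, 1)); after release of (0, 1, 0, 3) the pool is (1, 4, 3, 4)
  run J7 (needs (1, 4, 2, 1), free (1, 4, 3, 4)); after release of (2, 0, 2, 2) the pool is (3, 4, 5, 6)
  run J2 (needs (3, 4, 1, 2), free (3, 4, 5, 6)); after release of (0, 3, 1, 2) the pool is (3, 7, 6, 8)
(3) The exact count: 1 of the possible complete orderings is a safe sequence.


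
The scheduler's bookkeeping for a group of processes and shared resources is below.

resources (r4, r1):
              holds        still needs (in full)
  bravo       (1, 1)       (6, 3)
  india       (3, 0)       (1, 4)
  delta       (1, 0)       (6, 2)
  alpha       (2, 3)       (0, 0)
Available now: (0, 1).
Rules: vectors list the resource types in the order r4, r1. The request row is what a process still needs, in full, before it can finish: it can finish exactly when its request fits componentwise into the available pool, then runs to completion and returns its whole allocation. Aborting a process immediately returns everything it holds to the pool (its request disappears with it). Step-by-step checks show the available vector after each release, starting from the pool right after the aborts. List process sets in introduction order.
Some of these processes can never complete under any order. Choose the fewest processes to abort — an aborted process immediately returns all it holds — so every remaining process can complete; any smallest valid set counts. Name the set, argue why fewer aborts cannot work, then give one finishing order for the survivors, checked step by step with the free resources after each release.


Minimum abort set: bravo.
Key observation: the deadlocked delta becomes finishable only because bravo released (1, 1); it completes at step 3 below.
Why nothing smaller works: aborting no one leaves the state deadlocked as given.
The survivors complete as alpha, india, delta. Walking it through (starting from the post-abort pool):
  pool = (1, 2)
  run alpha (needs (0, 0), free (1, 2)); after release of (2, 3) the pool is (3, 5)
  run india (needs (1, 4), free (3, 5)); after release of (3, 0) the pool is (6, 5)
  run delta (needs (6, 2), free (6, 5)); after release of (1, 0) the pool is (7, 5)


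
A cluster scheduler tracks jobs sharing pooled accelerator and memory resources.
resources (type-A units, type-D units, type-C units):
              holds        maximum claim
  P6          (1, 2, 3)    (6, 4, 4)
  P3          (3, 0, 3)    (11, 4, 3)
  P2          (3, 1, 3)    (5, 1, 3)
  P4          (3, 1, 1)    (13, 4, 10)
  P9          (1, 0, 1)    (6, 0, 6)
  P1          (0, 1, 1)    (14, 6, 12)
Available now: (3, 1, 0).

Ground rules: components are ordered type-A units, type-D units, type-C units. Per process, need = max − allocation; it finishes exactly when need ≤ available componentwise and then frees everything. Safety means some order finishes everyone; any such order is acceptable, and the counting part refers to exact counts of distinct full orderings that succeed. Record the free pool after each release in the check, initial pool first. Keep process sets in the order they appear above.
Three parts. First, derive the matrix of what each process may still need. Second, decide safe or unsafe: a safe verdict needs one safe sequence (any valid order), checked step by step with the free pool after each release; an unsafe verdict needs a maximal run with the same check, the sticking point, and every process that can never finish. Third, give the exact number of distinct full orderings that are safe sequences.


(1) Need matrix, components ordered type-A units, type-D units, type-C units:
  P6: (5, 2, 1)
  P3: (8, 4, 0)
  P2: (2, 0, 0)
  P4: (10, 3, 9)
  P9: (5, 0, 5)
  P1: (14, 5, 11)
(2) SAFE, for example via the order P2, P6, P9, P3, P4, P1.
Key observation: the first exact fit in this order is P6 — it needs (5, 2, 1) with (6, 2, 3) free, meeting a requested resource to the last unit.
Walking it through:
  pool = (3, 1, 0)
  P2: need (2, 0, 0) fits (3, 1, 0); releases (3, 1, 3), pool now (6, 2, 3)
  P6: need (5, 2, 1) fits (6, 2, 3); releases (1, 2, 3), pool now (7, 4, 6)
  P9: need (5, 0, 5) fits (7, 4, 6); releases (1, 0, 1), pool now (8, 4, 7)
  P3: need (8, 4, 0) fits (8, 4, 7); releases (3, 0, 3), pool now (11, 4, 10)
  P4: need (10, 3, 9) fits (11, 4, 10); releases (3, 1, 1), pool now (14, 5, 11)
  P1: need (14, 5, 11) fits (14, 5, 11); releases (0, 1, 1), pool now (14, 6, 12)
(3) Exactly 1 of the possible complete orderings is a safe sequence.


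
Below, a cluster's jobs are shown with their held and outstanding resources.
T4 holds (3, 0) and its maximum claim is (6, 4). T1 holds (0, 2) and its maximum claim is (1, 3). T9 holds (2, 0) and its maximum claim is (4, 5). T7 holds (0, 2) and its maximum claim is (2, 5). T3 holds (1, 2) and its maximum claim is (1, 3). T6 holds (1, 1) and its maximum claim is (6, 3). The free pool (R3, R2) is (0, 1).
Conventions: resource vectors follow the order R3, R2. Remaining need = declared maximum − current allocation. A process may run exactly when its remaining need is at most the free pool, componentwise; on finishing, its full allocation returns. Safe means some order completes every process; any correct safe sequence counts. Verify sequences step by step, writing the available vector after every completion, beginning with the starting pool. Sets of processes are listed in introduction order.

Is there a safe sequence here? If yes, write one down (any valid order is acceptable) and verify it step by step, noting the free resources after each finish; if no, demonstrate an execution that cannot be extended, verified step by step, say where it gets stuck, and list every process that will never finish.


UNSAFE.
Key observation: the pool after T3, T1 is (1, 5); every surviving request exceeds it in R3, so progress ends there.
Going as far as possible: T3, T1; after that, nothing fits. Step-by-step check:
  pool = (0, 1)
  T3: need (0, 1) fits (0, 1); releases (1, 2), pool now (1, 3)
  T1: need (1, 1) fits (1, 3); releases (0, 2), pool now (1, 5)
  blocked: T4 wants (3, 4), pool (1, 5) — not enough R3
  blocked: T9 wants (2, 5), pool (1, 5) — not enough R3
  blocked: T7 wants (2, 3), pool (1, 5) — not enough R3
  blocked: T6 wants (5, 2), pool (1, 5) — not enough R3
Permanently blocked: T4, T9, T7 and T6.


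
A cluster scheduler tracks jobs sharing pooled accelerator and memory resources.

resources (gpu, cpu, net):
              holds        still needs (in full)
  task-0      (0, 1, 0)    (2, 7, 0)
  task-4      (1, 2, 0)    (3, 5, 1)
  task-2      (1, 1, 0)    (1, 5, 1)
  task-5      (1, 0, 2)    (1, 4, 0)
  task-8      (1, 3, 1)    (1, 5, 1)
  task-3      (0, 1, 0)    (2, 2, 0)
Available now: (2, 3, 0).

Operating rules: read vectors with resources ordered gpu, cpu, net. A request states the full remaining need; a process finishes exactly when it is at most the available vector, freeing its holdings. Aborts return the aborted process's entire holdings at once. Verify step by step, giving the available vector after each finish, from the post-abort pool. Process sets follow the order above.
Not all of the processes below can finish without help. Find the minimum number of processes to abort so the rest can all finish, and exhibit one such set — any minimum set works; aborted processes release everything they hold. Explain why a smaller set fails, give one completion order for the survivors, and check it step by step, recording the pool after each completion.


The answer: abort task-8.
Key observation: task-2 could never have finished before the abort; with (1, 3, 1) returned by task-8, it fits at step 1.
No smaller set exists: with zero aborts the deadlock remains.
Survivors finish in the order: task-2, task-4, task-5, task-0, task-3. Verifying each step (pool after the aborts first):
  pool = (3, 6, 1)
  task-2 needs (1, 5, 1) <= (3, 6, 1) -> finishes; pool += (1, 1, 0) = (4, 7, 1)
  task-4 needs (3, 5, 1) <= (4, 7, 1) -> finishes; pool += (1, 2, 0) = (5, 9, 1)
  task-5 needs (1, 4, 0) <= (5, 9, 1) -> finishes; pool += (1, 0, 2) = (6, 9, 3)
  task-0 needs (2, 7, 0) <= (6, 9, 3) -> finishes; pool += (0, 1, 0) = (6, 10, 3)
  task-3 needs (2, 2, 0) <= (6, 10, 3) -> finishes; pool += (0, 1, 0) = (6, 11, 3)


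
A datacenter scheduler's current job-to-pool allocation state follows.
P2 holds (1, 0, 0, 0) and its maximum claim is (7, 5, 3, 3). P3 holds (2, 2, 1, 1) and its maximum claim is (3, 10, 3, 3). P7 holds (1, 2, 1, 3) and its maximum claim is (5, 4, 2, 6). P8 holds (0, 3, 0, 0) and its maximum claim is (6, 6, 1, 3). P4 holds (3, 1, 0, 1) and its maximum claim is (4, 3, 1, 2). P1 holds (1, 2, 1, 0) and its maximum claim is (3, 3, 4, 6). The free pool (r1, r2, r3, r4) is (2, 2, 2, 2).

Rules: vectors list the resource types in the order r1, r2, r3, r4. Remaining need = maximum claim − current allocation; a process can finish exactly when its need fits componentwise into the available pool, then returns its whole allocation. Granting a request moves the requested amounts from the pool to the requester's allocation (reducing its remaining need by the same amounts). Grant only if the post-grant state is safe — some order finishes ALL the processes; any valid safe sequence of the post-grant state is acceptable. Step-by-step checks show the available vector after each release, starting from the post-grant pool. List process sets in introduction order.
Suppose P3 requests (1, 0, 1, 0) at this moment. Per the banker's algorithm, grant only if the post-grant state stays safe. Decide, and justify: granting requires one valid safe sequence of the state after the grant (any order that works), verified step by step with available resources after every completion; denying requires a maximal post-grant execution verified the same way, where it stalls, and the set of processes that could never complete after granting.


DENY. Granting would leave the state unsafe.
Key observation: after P4, P7 the pool peaks at (5, 5, 2, 6), and each blocked process is short somewhere: P2 on r1, r3; P3 on r2; P8 on r1; P1 on r3.
Pretend the grant happened; the run P4, P7 goes as far as possible. Verifying each step:
  pool = (1, 2, 1, 2)
  P4: need (1, 2, 1, 1) fits (1, 2, 1, 2); releases (3, 1, 0, 1), pool now (4, 3, 1, 3)
  P7: need (4, 2, 1, 3) fits (4, 3, 1, 3); releases (1, 2, 1, 3), pool now (5, 5, 2, 6)
  P2 still needs (6, 5, 3, 3) but only (5, 5, 2, 6) is free — short on r1 and r3
  P3 still needs (0, 8, 1, 2) but only (5, 5, 2, 6) is free — short on r2
  P8 still needs (6, 3, 1, 3) but only (5, 5, 2, 6) is free — short on r1
  P1 still needs (2, 1, 3, 6) but only (5, 5, 2, 6) is free — short on r3
Processes that could never finish after the grant: P2, P3, P8 and P1.


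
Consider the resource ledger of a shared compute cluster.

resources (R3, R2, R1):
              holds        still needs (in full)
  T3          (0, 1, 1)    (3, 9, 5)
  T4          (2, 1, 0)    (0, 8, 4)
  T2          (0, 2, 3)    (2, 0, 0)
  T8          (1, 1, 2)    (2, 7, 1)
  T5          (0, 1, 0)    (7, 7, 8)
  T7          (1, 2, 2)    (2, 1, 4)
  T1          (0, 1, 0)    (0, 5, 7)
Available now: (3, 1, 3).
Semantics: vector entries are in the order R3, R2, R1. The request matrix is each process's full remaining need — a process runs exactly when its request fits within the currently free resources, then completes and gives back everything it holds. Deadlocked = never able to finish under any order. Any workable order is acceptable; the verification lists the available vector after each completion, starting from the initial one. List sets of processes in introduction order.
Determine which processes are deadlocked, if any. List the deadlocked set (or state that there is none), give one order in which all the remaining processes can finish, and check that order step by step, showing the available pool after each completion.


The deadlocked set is T3, T4, T8 and T5.
Key observation: the pool after T2, T7, T1 is (4, 6, 8); every surviving request exceeds it in R2, so progress ends there.
The rest can finish in the order T2, T7, T1. Verifying each step:
  pool = (3, 1, 3)
  run T2 (needs (2, 0, 0), free (3, 1, 3)); after release of (0, 2, 3) the pool is (3, 3, 6)
  run T7 (needs (2, 1, 4), free (3, 3, 6)); after release of (1, 2, 2) the pool is (4, 5, 8)
  run T1 (needs (0, 5, 7), free (4, 5, 8)); after release of (0, 1, 0) the pool is (4, 6, 8)
The blocked processes can never fit:
  T3 still needs (3, 9, 5) but only (4, 6, 8) is free — short on R2
  T4 still needs (0, 8, 4) but only (4, 6, 8) is free — short on R2
  T8 still needs (2, 7, 1) but only (4, 6, 8) is free — short on R2
  T5 still needs (7, 7, 8) but only (4, 6, 8) is free — short on R3 and R2


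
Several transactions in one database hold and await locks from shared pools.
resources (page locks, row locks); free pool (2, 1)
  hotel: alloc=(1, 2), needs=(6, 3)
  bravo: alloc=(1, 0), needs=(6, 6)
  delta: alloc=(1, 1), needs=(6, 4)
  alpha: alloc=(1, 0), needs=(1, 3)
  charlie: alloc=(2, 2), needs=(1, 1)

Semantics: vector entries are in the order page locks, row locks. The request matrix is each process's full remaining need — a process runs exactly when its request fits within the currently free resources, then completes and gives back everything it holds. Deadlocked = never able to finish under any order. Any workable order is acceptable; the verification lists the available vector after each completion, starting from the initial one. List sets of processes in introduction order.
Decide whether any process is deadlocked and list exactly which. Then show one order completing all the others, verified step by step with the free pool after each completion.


Deadlocked set: hotel, bravo and delta.
Key observation: no order helps: past charlie, alpha, the free pool tops out at (5, 3), below what each blocked process needs in page locks.
One completion order for the rest: charlie, alpha. Check, step by step:
  pool = (2, 1)
  charlie: need (1, 1) fits (2, 1); releases (2, 2), pool now (4, 3)
  alpha: need (1, 3) fits (4, 3); releases (1, 0), pool now (5, 3)
The stuck group stays short no matter what:
  hotel still needs (6, 3) but only (5, 3) is free — short on page locks
  bravo still needs (6, 6) but only (5, 3) is free — short on page locks and row locks
  delta still needs (6, 4) but only (5, 3) is free — short on page locks and row locks


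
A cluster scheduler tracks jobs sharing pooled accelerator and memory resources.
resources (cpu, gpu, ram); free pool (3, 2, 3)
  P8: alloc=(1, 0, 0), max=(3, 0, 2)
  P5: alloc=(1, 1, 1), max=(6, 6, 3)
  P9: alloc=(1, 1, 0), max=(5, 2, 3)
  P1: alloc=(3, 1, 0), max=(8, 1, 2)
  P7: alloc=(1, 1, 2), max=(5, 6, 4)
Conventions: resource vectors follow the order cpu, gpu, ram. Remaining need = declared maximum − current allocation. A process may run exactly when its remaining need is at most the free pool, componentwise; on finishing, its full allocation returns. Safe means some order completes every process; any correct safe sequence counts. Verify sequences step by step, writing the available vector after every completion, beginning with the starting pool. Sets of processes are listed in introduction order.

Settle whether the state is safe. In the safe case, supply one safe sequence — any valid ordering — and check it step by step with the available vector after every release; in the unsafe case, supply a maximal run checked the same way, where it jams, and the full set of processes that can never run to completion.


The state is UNSAFE.
Key observation: the pool after P8, P9, P1 is (8, 4, 3); every surviving request exceeds it in gpu, so progress ends there.
A maximal execution: P8, P9, P1 — then nothing else fits. Verifying each step:
  pool = (3, 2, 3)
  run P8 (needs (2, 0, 2), free (3, 2, 3)); after release of (1, 0, 0) the pool is (4, 2, 3)
  run P9 (needs (4, 1, 3), free (4, 2, 3)); after release of (1, 1, 0) the pool is (5, 3, 3)
  run P1 (needs (5, 0, 2), free (5, 3, 3)); after release of (3, 1, 0) the pool is (8, 4, 3)
  P5 cannot run: need (5, 5, 2) vs free (8, 4, 3) (insufficient gpu)
  P7 cannot run: need (4, 5, 2) vs free (8, 4, 3) (insufficient gpu)
Permanently blocked: P5 and P7.
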